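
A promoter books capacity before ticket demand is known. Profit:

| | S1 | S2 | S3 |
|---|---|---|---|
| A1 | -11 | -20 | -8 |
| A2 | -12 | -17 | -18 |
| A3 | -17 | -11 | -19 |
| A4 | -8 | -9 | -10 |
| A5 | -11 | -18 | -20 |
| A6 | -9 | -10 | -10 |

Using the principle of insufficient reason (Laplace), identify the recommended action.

Row averages: A1=-13, A2=-47/3, A3=-47/3, A4=-9, A5=-49/3, A6=-29/3
Highest average = -9 → A4.

A4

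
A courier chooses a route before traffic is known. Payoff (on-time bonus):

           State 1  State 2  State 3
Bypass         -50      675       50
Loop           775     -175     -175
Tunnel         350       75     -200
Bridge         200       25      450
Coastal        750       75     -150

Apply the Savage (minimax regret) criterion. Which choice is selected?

Coastal

Column bests: State 1=775, State 2=675, State 3=450.
Bypass regrets: 825, 0, 400 → max 825
Loop regrets: 0, 850, 625 → max 850
Tunnel regrets: 425, 600, 650 → max 650
Bridge regrets: 575, 650, 0 → max 650
Coastal regrets: 25, 600, 600 → max 600
Smallest max regret = 600 → Coastal.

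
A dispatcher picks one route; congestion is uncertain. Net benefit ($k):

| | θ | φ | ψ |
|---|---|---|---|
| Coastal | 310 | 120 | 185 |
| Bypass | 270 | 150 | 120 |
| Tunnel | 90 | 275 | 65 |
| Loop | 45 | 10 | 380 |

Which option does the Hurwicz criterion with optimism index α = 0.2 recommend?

Coastal: 0.2·310 + 0.8·120 = 158
Bypass: 0.2·270 + 0.8·120 = 150
Tunnel: 0.2·275 + 0.8·65 = 107
Loop: 0.2·380 + 0.8·10 = 84
Highest Hurwicz score = 158 → Coastal.

Coastal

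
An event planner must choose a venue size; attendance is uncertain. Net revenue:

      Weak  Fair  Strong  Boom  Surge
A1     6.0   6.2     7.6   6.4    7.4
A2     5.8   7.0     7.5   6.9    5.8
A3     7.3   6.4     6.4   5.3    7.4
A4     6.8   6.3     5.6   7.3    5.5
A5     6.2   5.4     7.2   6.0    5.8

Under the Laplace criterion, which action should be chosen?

Row averages: A1=6.72, A2=6.6, A3=6.56, A4=6.3, A5=6.12
Highest average = 6.72 → A1.

A1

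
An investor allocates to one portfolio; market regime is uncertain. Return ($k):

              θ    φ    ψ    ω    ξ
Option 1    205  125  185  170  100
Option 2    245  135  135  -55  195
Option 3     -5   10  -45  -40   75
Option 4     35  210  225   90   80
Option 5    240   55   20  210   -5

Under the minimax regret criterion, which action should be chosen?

Column bests: θ=245, φ=210, ψ=225, ω=210, ξ=195.
Option 1 regrets: 40, 85, 40, 40, 95 → max 95
Option 2 regrets: 0, 75, 90, 265, 0 → max 265
Option 3 regrets: 250, 200, 270, 250, 120 → max 270
Option 4 regrets: 210, 0, 0, 120, 115 → max 210
Option 5 regrets: 5, 155, 205, 0, 200 → max 205
Smallest max regret = 95 → Option 1.

Option 1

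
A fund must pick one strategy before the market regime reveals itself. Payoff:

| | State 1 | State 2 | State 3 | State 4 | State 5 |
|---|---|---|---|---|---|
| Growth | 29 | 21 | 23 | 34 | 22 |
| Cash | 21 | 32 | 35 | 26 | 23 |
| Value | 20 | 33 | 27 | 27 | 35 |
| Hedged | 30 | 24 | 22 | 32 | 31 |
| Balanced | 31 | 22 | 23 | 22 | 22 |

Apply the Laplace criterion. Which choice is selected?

Row averages: Growth=25.8, Cash=27.4, Value=28.4, Hedged=27.8, Balanced=24
Highest average = 28.4 → Value.

Value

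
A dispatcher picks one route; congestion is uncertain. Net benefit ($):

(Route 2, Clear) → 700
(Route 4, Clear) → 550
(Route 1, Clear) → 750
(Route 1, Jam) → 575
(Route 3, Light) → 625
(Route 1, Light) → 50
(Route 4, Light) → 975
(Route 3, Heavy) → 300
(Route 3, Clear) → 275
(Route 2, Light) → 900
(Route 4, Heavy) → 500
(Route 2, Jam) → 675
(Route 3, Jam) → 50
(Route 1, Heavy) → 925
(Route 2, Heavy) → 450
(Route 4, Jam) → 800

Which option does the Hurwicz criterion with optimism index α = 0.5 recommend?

Route 4

Route 1: 0.5·925 + 0.5·50 = 487.5
Route 2: 0.5·900 + 0.5·450 = 675
Route 3: 0.5·625 + 0.5·50 = 337.5
Route 4: 0.5·975 + 0.5·500 = 737.5
Highest Hurwicz score = 737.5 → Route 4.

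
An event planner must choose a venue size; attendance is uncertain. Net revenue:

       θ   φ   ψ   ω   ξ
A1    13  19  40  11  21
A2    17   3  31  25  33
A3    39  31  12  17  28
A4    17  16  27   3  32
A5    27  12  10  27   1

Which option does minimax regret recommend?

Column bests: θ=39, φ=31, ψ=40, ω=27, ξ=33.
A1 regrets: 26, 12, 0, 16, 12 → max 26
A2 regrets: 22, 28, 9, 2, 0 → max 28
A3 regrets: 0, 0, 28, 10, 5 → max 28
A4 regrets: 22, 15, 13, 24, 1 → max 24
A5 regrets: 12, 19, 30, 0, 32 → max 32
Smallest max regret = 24 → A4.

A4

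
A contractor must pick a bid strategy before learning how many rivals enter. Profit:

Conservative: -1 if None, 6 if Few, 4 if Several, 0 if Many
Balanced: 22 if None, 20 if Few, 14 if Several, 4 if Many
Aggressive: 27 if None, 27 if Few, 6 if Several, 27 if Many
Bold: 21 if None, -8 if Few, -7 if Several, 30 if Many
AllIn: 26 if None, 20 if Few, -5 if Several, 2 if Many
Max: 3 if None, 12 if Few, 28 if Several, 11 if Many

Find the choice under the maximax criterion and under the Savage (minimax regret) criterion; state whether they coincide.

maximax → Bold; minimax regret → Aggressive (disagree)

Row maxima: Conservative=6, Balanced=22, Aggressive=27, Bold=30, AllIn=26, Max=28
Best best-case = 30 → Bold.
Column bests: None=27, Few=27, Several=28, Many=30.
Conservative regrets: 28, 21, 24, 30 → max 30
Balanced regrets: 5, 7, 14, 26 → max 26
Aggressive regrets: 0, 0, 22, 3 → max 22
Bold regrets: 6, 35, 35, 0 → max 35
AllIn regrets: 1, 7, 33, 28 → max 33
Max regrets: 24, 15, 0, 19 → max 24
Smallest max regret = 22 → Aggressive.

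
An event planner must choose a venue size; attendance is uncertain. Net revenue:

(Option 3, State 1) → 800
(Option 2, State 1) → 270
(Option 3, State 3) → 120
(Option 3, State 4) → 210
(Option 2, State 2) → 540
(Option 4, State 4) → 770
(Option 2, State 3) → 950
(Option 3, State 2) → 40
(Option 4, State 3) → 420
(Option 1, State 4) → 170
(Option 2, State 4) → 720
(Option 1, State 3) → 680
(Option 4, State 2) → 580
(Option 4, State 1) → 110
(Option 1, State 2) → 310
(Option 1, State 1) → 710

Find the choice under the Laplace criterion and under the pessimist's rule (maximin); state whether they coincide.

Row averages: Option 1=467.5, Option 2=620, Option 3=292.5, Option 4=470
Highest average = 620 → Option 2.
Row minima: Option 1=170, Option 2=270, Option 3=40, Option 4=110
Best worst-case = 270 → Option 2.

laplace → Option 2; maximin → Option 2 (agree)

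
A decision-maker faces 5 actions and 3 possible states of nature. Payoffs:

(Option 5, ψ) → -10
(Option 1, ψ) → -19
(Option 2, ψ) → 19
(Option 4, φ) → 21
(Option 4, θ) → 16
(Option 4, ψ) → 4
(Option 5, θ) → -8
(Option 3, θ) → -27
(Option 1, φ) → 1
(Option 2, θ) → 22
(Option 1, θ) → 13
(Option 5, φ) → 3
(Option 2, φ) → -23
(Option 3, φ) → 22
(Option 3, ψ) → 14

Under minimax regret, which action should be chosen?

Column bests: θ=22, φ=22, ψ=19.
Option 1 regrets: 9, 21, 38 → max 38
Option 2 regrets: 0, 45, 0 → max 45
Option 3 regrets: 49, 0, 5 → max 49
Option 4 regrets: 6, 1, 15 → max 15
Option 5 regrets: 30, 19, 29 → max 30
Smallest max regret = 15 → Option 4.

Option 4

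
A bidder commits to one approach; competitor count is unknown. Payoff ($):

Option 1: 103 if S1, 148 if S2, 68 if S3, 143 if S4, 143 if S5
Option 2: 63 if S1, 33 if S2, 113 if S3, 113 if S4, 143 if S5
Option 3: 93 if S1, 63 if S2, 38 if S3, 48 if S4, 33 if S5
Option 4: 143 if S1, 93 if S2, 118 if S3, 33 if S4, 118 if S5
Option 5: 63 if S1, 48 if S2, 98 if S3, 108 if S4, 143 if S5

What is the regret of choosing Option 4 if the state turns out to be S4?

110

Best payoff under S4 is 143.
Regret = 143 − 33 = 110.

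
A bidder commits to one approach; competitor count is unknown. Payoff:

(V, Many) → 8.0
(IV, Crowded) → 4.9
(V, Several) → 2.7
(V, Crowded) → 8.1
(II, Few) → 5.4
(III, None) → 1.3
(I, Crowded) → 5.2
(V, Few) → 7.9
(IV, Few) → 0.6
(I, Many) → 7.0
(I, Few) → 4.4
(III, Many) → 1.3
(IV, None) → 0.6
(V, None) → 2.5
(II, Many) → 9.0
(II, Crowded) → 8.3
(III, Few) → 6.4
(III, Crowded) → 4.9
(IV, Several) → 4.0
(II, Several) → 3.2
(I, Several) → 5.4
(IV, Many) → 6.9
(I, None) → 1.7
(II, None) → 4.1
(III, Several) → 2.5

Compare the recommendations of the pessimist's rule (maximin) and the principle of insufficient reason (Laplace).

Row minima: I=1.7, II=3.2, III=1.3, IV=0.6, V=2.5
Best worst-case = 3.2 → II.
Row averages: I=4.74, II=6, III=3.28, IV=3.4, V=5.84
Highest average = 6 → II.

maximin → II; laplace → II (agree)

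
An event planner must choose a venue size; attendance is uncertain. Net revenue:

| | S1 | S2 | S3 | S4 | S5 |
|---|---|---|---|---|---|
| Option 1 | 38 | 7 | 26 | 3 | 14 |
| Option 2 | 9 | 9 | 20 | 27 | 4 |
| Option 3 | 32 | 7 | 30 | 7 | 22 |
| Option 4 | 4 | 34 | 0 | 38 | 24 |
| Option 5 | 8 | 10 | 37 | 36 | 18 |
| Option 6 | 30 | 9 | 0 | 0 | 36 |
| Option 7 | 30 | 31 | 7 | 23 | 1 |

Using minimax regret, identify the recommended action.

Option 5

Column bests: S1=38, S2=34, S3=37, S4=38, S5=36.
Option 1 regrets: 0, 27, 11, 35, 22 → max 35
Option 2 regrets: 29, 25, 17, 11, 32 → max 32
Option 3 regrets: 6, 27, 7, 31, 14 → max 31
Option 4 regrets: 34, 0, 37, 0, 12 → max 37
Option 5 regrets: 30, 24, 0, 2, 18 → max 30
Option 6 regrets: 8, 25, 37, 38, 0 → max 38
Option 7 regrets: 8, 3, 30, 15, 35 → max 35
Smallest max regret = 30 → Option 5.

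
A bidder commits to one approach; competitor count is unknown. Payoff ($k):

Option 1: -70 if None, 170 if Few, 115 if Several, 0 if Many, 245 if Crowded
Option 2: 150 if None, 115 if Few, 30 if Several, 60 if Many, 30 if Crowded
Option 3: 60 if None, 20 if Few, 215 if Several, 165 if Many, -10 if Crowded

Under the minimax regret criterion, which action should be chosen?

Option 2

Column bests: None=150, Few=170, Several=215, Many=165, Crowded=245.
Option 1 regrets: 220, 0, 100, 165, 0 → max 220
Option 2 regrets: 0, 55, 185, 105, 215 → max 215
Option 3 regrets: 90, 150, 0, 0, 255 → max 255
Smallest max regret = 215 → Option 2.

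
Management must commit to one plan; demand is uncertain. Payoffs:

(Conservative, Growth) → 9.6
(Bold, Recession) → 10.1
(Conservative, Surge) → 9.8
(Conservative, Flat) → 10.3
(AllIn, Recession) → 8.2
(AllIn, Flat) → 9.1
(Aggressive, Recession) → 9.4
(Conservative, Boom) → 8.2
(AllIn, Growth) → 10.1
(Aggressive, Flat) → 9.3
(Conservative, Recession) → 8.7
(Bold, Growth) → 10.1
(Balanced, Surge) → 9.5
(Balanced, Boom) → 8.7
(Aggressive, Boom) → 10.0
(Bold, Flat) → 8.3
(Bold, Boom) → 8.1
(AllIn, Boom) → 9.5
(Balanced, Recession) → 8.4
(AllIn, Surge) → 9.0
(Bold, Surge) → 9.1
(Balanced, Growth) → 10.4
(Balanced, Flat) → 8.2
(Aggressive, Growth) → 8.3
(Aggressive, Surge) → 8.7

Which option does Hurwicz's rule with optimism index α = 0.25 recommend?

Balanced

Conservative: 0.25·10.3 + 0.75·8.2 = 8.725
Balanced: 0.25·10.4 + 0.75·8.2 = 8.75
Aggressive: 0.25·10.0 + 0.75·8.3 = 8.725
Bold: 0.25·10.1 + 0.75·8.1 = 8.6
AllIn: 0.25·10.1 + 0.75·8.2 = 8.675
Highest Hurwicz score = 8.75 → Balanced.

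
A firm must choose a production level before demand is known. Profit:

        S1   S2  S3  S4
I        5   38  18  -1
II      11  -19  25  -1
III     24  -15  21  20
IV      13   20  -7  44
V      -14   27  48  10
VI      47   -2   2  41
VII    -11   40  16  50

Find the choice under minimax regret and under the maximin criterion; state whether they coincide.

Column bests: S1=47, S2=40, S3=48, S4=50.
I regrets: 42, 2, 30, 51 → max 51
II regrets: 36, 59, 23, 51 → max 59
III regrets: 23, 55, 27, 30 → max 55
IV regrets: 34, 20, 55, 6 → max 55
V regrets: 61, 13, 0, 40 → max 61
VI regrets: 0, 42, 46, 9 → max 46
VII regrets: 58, 0, 32, 0 → max 58
Smallest max regret = 46 → VI.
Row minima: I=-1, II=-19, III=-15, IV=-7, V=-14, VI=-2, VII=-11
Best worst-case = -1 → I.

minimax regret → VI; maximin → I (disagree)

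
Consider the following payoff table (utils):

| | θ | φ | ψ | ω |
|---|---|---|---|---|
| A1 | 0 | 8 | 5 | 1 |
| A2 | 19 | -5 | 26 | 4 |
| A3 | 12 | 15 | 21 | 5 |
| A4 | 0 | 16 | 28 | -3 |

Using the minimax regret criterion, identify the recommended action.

A3

Column bests: θ=19, φ=16, ψ=28, ω=5.
A1 regrets: 19, 8, 23, 4 → max 23
A2 regrets: 0, 21, 2, 1 → max 21
A3 regrets: 7, 1, 7, 0 → max 7
A4 regrets: 19, 0, 0, 8 → max 19
Smallest max regret = 7 → A3.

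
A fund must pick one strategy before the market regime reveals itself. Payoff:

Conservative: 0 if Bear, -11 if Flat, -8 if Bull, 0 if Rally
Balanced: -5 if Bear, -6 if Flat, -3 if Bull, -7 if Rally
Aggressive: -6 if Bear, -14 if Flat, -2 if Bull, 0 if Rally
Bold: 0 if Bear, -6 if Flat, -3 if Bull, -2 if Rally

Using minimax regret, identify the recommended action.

Column bests: Bear=0, Flat=-6, Bull=-2, Rally=0.
Conservative regrets: 0, 5, 6, 0 → max 6
Balanced regrets: 5, 0, 1, 7 → max 7
Aggressive regrets: 6, 8, 0, 0 → max 8
Bold regrets: 0, 0, 1, 2 → max 2
Smallest max regret = 2 → Bold.

Bold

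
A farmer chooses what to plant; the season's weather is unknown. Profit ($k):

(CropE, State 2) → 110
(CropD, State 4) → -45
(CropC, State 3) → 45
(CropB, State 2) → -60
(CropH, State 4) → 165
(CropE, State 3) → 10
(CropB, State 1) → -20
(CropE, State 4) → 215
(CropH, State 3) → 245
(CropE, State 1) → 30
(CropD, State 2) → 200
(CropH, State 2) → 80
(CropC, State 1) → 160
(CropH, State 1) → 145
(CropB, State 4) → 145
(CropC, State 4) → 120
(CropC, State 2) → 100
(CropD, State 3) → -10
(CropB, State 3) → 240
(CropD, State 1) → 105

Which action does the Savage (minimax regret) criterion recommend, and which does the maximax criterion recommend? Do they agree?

Column bests: State 1=160, State 2=200, State 3=245, State 4=215.
CropC regrets: 0, 100, 200, 95 → max 200
CropB regrets: 180, 260, 5, 70 → max 260
CropH regrets: 15, 120, 0, 50 → max 120
CropD regrets: 55, 0, 255, 260 → max 260
CropE regrets: 130, 90, 235, 0 → max 235
Smallest max regret = 120 → CropH.
Row maxima: CropC=160, CropB=240, CropH=245, CropD=200, CropE=215
Best best-case = 245 → CropH.

minimax regret → CropH; maximax → CropH (agree)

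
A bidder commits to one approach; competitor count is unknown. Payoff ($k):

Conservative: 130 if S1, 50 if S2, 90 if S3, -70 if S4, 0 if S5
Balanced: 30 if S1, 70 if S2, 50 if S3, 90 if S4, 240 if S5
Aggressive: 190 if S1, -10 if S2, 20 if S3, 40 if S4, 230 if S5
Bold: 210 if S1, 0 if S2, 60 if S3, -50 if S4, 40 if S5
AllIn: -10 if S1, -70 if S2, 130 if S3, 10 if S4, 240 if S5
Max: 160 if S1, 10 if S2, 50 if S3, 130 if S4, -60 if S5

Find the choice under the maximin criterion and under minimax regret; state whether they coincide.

maximin → Balanced; minimax regret → Aggressive (disagree)

Row minima: Conservative=-70, Balanced=30, Aggressive=-10, Bold=-50, AllIn=-70, Max=-60
Best worst-case = 30 → Balanced.
Column bests: S1=210, S2=70, S3=130, S4=130, S5=240.
Conservative regrets: 80, 20, 40, 200, 240 → max 240
Balanced regrets: 180, 0, 80, 40, 0 → max 180
Aggressive regrets: 20, 80, 110, 90, 10 → max 110
Bold regrets: 0, 70, 70, 180, 200 → max 200
AllIn regrets: 220, 140, 0, 120, 0 → max 220
Max regrets: 50, 60, 80, 0, 300 → max 300
Smallest max regret = 110 → Aggressive.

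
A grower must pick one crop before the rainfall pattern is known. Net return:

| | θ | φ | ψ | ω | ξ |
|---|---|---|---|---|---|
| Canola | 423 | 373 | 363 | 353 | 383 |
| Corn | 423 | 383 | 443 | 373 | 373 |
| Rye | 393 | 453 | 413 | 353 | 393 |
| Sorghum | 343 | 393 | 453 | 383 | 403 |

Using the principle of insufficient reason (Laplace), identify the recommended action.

Row averages: Canola=379, Corn=399, Rye=401, Sorghum=395
Highest average = 401 → Rye.

Rye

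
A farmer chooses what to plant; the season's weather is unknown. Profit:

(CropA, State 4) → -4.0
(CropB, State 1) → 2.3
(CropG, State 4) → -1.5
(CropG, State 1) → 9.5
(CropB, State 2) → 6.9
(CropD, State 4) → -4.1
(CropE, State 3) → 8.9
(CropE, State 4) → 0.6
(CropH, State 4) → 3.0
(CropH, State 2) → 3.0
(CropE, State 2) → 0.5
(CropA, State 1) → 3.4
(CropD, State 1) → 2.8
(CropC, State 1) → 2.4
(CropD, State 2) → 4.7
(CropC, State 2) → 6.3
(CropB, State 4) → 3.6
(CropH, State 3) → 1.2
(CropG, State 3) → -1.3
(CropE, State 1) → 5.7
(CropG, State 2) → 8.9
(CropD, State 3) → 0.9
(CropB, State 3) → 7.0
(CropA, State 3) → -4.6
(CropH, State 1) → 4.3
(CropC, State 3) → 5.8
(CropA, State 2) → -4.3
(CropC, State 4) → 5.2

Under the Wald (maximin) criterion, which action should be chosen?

CropC

Row minima: CropE=0.5, CropG=-1.5, CropA=-4.6, CropD=-4.1, CropH=1.2, CropC=2.4, CropB=2.3
Best worst-case = 2.4 → CropC.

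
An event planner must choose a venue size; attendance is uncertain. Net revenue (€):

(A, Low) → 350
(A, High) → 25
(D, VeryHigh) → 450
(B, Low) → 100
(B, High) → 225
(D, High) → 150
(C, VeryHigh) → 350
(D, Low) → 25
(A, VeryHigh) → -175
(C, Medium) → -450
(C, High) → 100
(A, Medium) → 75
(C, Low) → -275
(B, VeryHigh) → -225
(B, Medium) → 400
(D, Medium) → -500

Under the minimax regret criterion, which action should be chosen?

A

Column bests: Low=350, Medium=400, High=225, VeryHigh=450.
A regrets: 0, 325, 200, 625 → max 625
B regrets: 250, 0, 0, 675 → max 675
C regrets: 625, 850, 125, 100 → max 850
D regrets: 325, 900, 75, 0 → max 900
Smallest max regret = 625 → A.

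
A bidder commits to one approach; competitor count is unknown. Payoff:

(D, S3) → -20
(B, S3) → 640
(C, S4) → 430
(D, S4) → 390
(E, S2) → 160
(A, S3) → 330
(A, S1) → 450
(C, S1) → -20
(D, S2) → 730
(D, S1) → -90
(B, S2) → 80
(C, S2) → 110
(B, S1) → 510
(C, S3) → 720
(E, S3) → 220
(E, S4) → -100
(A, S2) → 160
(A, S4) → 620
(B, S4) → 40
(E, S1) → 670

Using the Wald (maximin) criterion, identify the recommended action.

A

Row minima: A=160, B=40, C=-20, D=-90, E=-100
Best worst-case = 160 → A.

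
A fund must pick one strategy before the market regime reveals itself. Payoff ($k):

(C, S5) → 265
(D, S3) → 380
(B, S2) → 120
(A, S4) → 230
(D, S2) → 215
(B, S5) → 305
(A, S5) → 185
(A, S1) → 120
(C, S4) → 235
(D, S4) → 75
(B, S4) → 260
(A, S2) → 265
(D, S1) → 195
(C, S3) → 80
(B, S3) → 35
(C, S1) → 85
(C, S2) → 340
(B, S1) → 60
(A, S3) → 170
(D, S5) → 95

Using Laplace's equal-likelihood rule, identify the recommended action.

Row averages: A=194, B=156, C=201, D=192
Highest average = 201 → C.

C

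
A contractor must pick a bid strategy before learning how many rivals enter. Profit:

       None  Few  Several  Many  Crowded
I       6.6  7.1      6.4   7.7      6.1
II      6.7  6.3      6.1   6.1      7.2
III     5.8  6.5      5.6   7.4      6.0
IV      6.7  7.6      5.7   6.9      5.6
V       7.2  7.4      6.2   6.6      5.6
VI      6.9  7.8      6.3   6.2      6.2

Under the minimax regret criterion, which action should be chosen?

Column bests: None=7.2, Few=7.8, Several=6.4, Many=7.7, Crowded=7.2.
I regrets: 0.6, 0.7, 0.0, 0.0, 1.1 → max 1.1
II regrets: 0.5, 1.5, 0.3, 1.6, 0.0 → max 1.6
III regrets: 1.4, 1.3, 0.8, 0.3, 1.2 → max 1.4
IV regrets: 0.5, 0.2, 0.7, 0.8, 1.6 → max 1.6
V regrets: 0.0, 0.4, 0.2, 1.1, 1.6 → max 1.6
VI regrets: 0.3, 0.0, 0.1, 1.5, 1.0 → max 1.5
Smallest max regret = 1.1 → I.

I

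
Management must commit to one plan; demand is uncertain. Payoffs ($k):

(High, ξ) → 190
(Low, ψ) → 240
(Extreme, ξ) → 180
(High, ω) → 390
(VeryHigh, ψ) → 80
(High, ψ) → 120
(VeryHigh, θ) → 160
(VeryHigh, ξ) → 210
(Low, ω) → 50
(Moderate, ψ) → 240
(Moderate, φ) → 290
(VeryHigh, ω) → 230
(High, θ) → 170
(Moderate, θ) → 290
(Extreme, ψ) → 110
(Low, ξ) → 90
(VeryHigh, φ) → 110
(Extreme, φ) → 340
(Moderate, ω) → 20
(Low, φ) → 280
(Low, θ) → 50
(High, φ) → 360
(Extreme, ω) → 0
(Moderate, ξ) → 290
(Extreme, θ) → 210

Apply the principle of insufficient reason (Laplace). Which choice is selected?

Row averages: Low=142, Moderate=226, High=246, VeryHigh=158, Extreme=168
Highest average = 246 → High.

High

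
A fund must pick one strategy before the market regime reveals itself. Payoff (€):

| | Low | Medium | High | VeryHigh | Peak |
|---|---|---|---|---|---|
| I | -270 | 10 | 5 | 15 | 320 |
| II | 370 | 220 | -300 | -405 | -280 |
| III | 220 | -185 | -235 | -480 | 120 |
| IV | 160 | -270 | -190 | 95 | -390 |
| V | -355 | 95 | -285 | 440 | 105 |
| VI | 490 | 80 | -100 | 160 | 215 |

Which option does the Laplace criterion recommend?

Row averages: I=16, II=-79, III=-112, IV=-119, V=0, VI=169
Highest average = 169 → VI.

VI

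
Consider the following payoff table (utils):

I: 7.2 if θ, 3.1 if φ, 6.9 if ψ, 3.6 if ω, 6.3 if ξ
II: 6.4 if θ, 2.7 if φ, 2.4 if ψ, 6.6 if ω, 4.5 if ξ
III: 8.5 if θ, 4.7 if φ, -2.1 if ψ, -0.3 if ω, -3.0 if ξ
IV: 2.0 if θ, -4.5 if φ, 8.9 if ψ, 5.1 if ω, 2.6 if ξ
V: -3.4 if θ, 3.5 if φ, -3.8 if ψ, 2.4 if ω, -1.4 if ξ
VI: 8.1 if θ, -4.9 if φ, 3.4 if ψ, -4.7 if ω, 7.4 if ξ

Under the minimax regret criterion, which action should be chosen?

I

Column bests: θ=8.5, φ=4.7, ψ=8.9, ω=6.6, ξ=7.4.
I regrets: 1.3, 1.6, 2.0, 3.0, 1.1 → max 3.0
II regrets: 2.1, 2.0, 6.5, 0.0, 2.9 → max 6.5
III regrets: 0.0, 0.0, 11.0, 6.9, 10.4 → max 11.0
IV regrets: 6.5, 9.2, 0.0, 1.5, 4.8 → max 9.2
V regrets: 11.9, 1.2, 12.7, 4.2, 8.8 → max 12.7
VI regrets: 0.4, 9.6, 5.5, 11.3, 0.0 → max 11.3
Smallest max regret = 3.0 → I.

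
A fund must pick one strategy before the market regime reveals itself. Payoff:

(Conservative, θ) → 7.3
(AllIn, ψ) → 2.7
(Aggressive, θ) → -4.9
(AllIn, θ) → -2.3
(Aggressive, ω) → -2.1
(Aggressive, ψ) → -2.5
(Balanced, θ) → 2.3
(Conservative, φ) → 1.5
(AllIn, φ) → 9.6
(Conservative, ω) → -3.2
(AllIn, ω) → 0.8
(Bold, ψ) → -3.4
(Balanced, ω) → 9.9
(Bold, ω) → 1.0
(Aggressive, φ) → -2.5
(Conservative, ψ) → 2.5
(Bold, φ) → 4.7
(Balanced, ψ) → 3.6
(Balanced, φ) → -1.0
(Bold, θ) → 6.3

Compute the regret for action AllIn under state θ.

Best payoff under θ is 7.3.
Regret = 7.3 − (-2.3) = 9.6.

9.6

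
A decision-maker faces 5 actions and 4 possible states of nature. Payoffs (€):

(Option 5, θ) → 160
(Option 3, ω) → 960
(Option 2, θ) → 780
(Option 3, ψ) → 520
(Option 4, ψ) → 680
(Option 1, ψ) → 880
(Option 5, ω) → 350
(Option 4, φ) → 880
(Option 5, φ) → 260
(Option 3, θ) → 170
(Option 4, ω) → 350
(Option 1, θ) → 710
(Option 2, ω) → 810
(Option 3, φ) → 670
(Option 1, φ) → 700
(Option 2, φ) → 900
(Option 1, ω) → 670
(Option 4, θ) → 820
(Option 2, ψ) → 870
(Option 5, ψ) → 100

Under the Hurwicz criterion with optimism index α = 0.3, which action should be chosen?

Option 2

Option 1: 0.3·880 + 0.7·670 = 733
Option 2: 0.3·900 + 0.7·780 = 816
Option 3: 0.3·960 + 0.7·170 = 407
Option 4: 0.3·880 + 0.7·350 = 509
Option 5: 0.3·350 + 0.7·100 = 175
Highest Hurwicz score = 816 → Option 2.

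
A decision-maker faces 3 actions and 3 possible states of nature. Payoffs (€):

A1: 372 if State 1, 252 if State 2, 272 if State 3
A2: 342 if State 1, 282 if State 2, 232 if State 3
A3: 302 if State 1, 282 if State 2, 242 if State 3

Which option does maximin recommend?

A1

Row minima: A1=252, A2=232, A3=242
Best worst-case = 252 → A1.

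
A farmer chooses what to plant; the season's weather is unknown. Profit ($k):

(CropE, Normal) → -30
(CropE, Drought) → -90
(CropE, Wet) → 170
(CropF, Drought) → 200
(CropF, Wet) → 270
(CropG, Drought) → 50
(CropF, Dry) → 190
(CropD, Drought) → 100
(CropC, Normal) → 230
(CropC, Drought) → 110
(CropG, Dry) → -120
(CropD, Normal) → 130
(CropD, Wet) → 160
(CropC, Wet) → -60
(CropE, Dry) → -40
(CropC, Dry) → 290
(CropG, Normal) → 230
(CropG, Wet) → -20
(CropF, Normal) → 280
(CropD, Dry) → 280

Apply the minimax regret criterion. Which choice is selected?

Column bests: Drought=200, Dry=290, Normal=280, Wet=270.
CropC regrets: 90, 0, 50, 330 → max 330
CropF regrets: 0, 100, 0, 0 → max 100
CropD regrets: 100, 10, 150, 110 → max 150
CropG regrets: 150, 410, 50, 290 → max 410
CropE regrets: 290, 330, 310, 100 → max 330
Smallest max regret = 100 → CropF.

CropF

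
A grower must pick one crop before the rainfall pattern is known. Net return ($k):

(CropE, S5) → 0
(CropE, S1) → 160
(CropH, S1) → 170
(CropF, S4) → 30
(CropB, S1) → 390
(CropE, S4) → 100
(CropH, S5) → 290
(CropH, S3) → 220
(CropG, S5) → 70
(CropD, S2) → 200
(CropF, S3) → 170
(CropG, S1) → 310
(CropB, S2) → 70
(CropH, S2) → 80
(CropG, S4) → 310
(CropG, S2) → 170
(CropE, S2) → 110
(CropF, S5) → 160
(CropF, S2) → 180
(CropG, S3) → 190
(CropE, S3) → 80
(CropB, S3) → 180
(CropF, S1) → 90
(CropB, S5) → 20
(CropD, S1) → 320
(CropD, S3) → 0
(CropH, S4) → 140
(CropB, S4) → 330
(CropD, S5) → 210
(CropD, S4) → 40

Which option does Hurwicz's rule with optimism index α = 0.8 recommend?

CropE: 0.8·160 + 0.2·0 = 128
CropH: 0.8·290 + 0.2·80 = 248
CropB: 0.8·390 + 0.2·20 = 316
CropF: 0.8·180 + 0.2·30 = 150
CropD: 0.8·320 + 0.2·0 = 256
CropG: 0.8·310 + 0.2·70 = 262
Highest Hurwicz score = 316 → CropB.

CropB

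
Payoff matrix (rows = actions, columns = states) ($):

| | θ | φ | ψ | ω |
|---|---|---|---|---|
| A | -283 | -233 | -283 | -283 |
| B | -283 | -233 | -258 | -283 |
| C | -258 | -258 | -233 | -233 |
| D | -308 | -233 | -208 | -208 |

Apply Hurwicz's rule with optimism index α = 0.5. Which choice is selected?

A: 0.5·(-233) + 0.5·(-283) = -258
B: 0.5·(-233) + 0.5·(-283) = -258
C: 0.5·(-233) + 0.5·(-258) = -245.5
D: 0.5·(-208) + 0.5·(-308) = -258
Highest Hurwicz score = -245.5 → C.

C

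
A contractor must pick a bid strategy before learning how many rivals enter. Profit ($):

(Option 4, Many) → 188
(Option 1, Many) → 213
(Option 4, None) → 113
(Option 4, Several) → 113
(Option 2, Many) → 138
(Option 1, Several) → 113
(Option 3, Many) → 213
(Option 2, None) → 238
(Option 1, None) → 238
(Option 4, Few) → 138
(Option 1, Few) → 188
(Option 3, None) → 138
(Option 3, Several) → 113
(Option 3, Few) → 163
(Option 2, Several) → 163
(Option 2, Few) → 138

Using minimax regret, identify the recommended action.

Column bests: None=238, Few=188, Several=163, Many=213.
Option 1 regrets: 0, 0, 50, 0 → max 50
Option 2 regrets: 0, 50, 0, 75 → max 75
Option 3 regrets: 100, 25, 50, 0 → max 100
Option 4 regrets: 125, 50, 50, 25 → max 125
Smallest max regret = 50 → Option 1.

Option 1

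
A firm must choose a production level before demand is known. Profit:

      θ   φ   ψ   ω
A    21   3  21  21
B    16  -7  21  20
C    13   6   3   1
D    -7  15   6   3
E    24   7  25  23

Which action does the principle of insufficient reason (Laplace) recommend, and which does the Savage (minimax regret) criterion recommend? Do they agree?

Row averages: A=16.5, B=12.5, C=5.75, D=4.25, E=19.75
Highest average = 19.75 → E.
Column bests: θ=24, φ=15, ψ=25, ω=23.
A regrets: 3, 12, 4, 2 → max 12
B regrets: 8, 22, 4, 3 → max 22
C regrets: 11, 9, 22, 22 → max 22
D regrets: 31, 0, 19, 20 → max 31
E regrets: 0, 8, 0, 0 → max 8
Smallest max regret = 8 → E.

laplace → E; minimax regret → E (agree)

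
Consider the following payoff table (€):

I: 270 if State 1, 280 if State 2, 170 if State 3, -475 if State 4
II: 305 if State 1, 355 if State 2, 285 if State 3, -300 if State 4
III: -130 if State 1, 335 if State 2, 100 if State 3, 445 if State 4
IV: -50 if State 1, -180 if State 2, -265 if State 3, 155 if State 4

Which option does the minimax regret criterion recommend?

III

Column bests: State 1=305, State 2=355, State 3=285, State 4=445.
I regrets: 35, 75, 115, 920 → max 920
II regrets: 0, 0, 0, 745 → max 745
III regrets: 435, 20, 185, 0 → max 435
IV regrets: 355, 535, 550, 290 → max 550
Smallest max regret = 435 → III.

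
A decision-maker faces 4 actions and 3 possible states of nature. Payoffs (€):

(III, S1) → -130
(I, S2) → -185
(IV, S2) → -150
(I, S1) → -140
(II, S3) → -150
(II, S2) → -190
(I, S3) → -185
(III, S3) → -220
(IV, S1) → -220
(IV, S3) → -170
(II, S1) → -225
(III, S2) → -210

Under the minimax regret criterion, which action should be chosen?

I

Column bests: S1=-130, S2=-150, S3=-150.
I regrets: 10, 35, 35 → max 35
II regrets: 95, 40, 0 → max 95
III regrets: 0, 60, 70 → max 70
IV regrets: 90, 0, 20 → max 90
Smallest max regret = 35 → I.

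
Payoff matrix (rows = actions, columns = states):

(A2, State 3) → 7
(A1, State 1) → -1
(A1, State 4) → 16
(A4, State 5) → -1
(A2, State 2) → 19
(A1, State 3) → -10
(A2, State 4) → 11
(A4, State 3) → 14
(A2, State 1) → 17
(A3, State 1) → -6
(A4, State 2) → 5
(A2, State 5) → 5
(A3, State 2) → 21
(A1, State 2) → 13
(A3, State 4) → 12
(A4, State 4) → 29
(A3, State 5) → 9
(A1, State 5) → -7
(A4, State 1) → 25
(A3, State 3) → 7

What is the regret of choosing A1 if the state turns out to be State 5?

Best payoff under State 5 is 9.
Regret = 9 − (-7) = 16.

16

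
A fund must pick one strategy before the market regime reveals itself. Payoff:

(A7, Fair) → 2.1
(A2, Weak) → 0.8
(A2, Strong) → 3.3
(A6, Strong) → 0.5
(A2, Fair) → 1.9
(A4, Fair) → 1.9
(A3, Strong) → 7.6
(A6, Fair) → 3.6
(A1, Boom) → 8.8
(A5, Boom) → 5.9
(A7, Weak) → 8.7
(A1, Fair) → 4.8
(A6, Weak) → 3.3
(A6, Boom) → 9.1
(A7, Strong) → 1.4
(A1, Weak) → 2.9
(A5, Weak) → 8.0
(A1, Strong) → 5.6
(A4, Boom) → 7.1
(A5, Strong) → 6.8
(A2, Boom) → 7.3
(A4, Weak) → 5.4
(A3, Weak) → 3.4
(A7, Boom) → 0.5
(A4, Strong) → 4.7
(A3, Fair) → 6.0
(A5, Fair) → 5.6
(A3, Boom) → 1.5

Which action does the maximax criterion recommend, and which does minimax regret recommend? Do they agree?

maximax → A6; minimax regret → A5 (disagree)

Row maxima: A1=8.8, A2=7.3, A3=7.6, A4=7.1, A5=8.0, A6=9.1, A7=8.7
Best best-case = 9.1 → A6.
Column bests: Weak=8.7, Fair=6.0, Strong=7.6, Boom=9.1.
A1 regrets: 5.8, 1.2, 2.0, 0.3 → max 5.8
A2 regrets: 7.9, 4.1, 4.3, 1.8 → max 7.9
A3 regrets: 5.3, 0.0, 0.0, 7.6 → max 7.6
A4 regrets: 3.3, 4.1, 2.9, 2.0 → max 4.1
A5 regrets: 0.7, 0.4, 0.8, 3.2 → max 3.2
A6 regrets: 5.4, 2.4, 7.1, 0.0 → max 7.1
A7 regrets: 0.0, 3.9, 6.2, 8.6 → max 8.6
Smallest max regret = 3.2 → A5.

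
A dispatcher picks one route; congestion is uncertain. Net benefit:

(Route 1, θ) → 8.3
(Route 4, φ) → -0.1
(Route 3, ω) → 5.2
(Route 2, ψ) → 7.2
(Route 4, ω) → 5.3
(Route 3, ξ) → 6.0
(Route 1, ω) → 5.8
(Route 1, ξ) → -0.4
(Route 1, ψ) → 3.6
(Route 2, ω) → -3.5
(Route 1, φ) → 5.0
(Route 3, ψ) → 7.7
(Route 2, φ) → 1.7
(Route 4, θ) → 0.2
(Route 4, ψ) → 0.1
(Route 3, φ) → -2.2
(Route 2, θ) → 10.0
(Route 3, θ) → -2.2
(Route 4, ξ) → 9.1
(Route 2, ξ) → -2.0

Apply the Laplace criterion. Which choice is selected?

Route 1

Row averages: Route 1=4.46, Route 2=2.68, Route 3=2.9, Route 4=2.92
Highest average = 4.46 → Route 1.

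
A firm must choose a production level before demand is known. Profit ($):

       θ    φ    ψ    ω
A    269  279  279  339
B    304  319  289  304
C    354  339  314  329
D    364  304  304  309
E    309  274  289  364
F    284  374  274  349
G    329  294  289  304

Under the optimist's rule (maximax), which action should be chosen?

Row maxima: A=339, B=319, C=354, D=364, E=364, F=374, G=329
Best best-case = 374 → F.

F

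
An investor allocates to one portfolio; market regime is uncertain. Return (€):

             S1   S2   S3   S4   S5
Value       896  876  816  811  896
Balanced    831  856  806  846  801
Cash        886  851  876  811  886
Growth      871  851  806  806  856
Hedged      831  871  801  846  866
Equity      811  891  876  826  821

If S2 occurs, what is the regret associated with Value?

Best payoff under S2 is 891.
Regret = 891 − 876 = 15.

15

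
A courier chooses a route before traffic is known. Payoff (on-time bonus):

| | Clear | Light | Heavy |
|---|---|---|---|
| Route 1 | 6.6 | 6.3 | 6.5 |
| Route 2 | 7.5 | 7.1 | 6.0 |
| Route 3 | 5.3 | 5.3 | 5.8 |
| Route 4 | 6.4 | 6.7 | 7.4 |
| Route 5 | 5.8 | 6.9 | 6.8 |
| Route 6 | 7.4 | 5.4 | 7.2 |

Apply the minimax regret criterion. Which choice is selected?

Route 1

Column bests: Clear=7.5, Light=7.1, Heavy=7.4.
Route 1 regrets: 0.9, 0.8, 0.9 → max 0.9
Route 2 regrets: 0.0, 0.0, 1.4 → max 1.4
Route 3 regrets: 2.2, 1.8, 1.6 → max 2.2
Route 4 regrets: 1.1, 0.4, 0.0 → max 1.1
Route 5 regrets: 1.7, 0.2, 0.6 → max 1.7
Route 6 regrets: 0.1, 1.7, 0.2 → max 1.7
Smallest max regret = 0.9 → Route 1.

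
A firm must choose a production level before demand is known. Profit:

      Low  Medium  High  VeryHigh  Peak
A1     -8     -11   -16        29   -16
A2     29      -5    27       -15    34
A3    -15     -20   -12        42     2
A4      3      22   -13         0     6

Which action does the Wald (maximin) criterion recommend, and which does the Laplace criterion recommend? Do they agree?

maximin → A4; laplace → A2 (disagree)

Row minima: A1=-16, A2=-15, A3=-20, A4=-13
Best worst-case = -13 → A4.
Row averages: A1=-4.4, A2=14, A3=-0.6, A4=3.6
Highest average = 14 → A2.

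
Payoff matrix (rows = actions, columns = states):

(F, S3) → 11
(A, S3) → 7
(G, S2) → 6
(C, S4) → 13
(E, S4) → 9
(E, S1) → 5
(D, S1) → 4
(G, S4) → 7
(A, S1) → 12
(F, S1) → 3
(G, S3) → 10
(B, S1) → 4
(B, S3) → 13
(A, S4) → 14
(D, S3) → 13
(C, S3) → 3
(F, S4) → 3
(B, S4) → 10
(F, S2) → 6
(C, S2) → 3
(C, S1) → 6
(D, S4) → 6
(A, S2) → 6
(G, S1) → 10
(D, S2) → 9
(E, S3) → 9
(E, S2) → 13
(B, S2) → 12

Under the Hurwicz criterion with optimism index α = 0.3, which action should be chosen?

A: 0.3·14 + 0.7·6 = 8.4
B: 0.3·13 + 0.7·4 = 6.7
C: 0.3·13 + 0.7·3 = 6
D: 0.3·13 + 0.7·4 = 6.7
E: 0.3·13 + 0.7·5 = 7.4
F: 0.3·11 + 0.7·3 = 5.4
G: 0.3·10 + 0.7·6 = 7.2
Highest Hurwicz score = 8.4 → A.

A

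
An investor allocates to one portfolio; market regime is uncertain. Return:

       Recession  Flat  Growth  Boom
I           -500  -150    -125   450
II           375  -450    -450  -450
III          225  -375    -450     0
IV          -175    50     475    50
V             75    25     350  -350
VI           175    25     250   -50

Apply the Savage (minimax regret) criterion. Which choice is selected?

VI

Column bests: Recession=375, Flat=50, Growth=475, Boom=450.
I regrets: 875, 200, 600, 0 → max 875
II regrets: 0, 500, 925, 900 → max 925
III regrets: 150, 425, 925, 450 → max 925
IV regrets: 550, 0, 0, 400 → max 550
V regrets: 300, 25, 125, 800 → max 800
VI regrets: 200, 25, 225, 500 → max 500
Smallest max regret = 500 → VI.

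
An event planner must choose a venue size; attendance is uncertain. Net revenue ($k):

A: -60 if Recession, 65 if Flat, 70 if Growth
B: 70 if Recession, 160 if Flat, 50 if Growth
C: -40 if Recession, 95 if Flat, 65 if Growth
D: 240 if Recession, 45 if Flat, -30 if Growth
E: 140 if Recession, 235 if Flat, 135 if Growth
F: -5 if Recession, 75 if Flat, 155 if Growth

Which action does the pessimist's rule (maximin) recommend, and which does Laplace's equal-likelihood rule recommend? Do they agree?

Row minima: A=-60, B=50, C=-40, D=-30, E=135, F=-5
Best worst-case = 135 → E.
Row averages: A=25, B=280/3, C=40, D=85, E=170, F=75
Highest average = 170 → E.

maximin → E; laplace → E (agree)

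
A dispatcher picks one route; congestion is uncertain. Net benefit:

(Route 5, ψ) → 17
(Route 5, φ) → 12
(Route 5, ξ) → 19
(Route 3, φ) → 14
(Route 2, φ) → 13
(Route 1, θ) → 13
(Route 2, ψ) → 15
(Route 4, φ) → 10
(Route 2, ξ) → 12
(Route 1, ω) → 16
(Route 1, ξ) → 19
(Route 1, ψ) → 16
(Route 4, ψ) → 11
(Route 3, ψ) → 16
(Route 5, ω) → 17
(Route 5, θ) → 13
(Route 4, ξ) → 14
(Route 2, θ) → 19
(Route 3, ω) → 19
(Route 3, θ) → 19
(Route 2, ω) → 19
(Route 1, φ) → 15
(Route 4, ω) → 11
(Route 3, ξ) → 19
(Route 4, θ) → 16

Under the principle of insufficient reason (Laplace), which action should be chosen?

Route 3

Row averages: Route 1=15.8, Route 2=15.6, Route 3=17.4, Route 4=12.4, Route 5=15.6
Highest average = 17.4 → Route 3.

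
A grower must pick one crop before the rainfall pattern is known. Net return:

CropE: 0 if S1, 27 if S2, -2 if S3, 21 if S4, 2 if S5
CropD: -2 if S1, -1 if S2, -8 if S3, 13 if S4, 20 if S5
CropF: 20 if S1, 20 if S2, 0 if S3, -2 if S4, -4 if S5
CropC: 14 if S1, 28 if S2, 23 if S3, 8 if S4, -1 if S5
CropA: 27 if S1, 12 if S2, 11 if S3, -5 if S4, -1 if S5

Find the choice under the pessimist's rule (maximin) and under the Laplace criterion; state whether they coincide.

Row minima: CropE=-2, CropD=-8, CropF=-4, CropC=-1, CropA=-5
Best worst-case = -1 → CropC.
Row averages: CropE=9.6, CropD=4.4, CropF=6.8, CropC=14.4, CropA=8.8
Highest average = 14.4 → CropC.

maximin → CropC; laplace → CropC (agree)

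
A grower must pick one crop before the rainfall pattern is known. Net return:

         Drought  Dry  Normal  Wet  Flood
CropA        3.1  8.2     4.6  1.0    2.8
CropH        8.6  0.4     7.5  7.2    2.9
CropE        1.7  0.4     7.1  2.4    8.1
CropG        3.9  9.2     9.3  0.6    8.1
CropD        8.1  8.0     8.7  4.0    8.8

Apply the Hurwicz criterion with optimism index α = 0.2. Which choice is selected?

CropD

CropA: 0.2·8.2 + 0.8·1.0 = 2.44
CropH: 0.2·8.6 + 0.8·0.4 = 2.04
CropE: 0.2·8.1 + 0.8·0.4 = 1.94
CropG: 0.2·9.3 + 0.8·0.6 = 2.34
CropD: 0.2·8.8 + 0.8·4.0 = 4.96
Highest Hurwicz score = 4.96 → CropD.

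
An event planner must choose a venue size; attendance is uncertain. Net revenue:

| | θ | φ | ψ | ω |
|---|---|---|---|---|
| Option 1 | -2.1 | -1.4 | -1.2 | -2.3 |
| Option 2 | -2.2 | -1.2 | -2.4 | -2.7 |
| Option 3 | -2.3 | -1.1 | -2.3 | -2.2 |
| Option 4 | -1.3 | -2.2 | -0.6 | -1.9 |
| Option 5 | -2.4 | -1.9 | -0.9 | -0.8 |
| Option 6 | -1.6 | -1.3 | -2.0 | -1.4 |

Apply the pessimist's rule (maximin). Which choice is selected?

Option 6

Row minima: Option 1=-2.3, Option 2=-2.7, Option 3=-2.3, Option 4=-2.2, Option 5=-2.4, Option 6=-2.0
Best worst-case = -2.0 → Option 6.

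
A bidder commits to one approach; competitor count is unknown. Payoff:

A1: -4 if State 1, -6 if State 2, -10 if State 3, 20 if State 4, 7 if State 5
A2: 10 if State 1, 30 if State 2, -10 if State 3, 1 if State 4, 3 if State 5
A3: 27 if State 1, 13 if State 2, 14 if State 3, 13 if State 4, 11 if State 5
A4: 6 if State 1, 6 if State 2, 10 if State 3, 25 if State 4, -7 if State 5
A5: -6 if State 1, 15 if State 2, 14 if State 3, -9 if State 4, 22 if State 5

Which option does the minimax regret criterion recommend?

A3

Column bests: State 1=27, State 2=30, State 3=14, State 4=25, State 5=22.
A1 regrets: 31, 36, 24, 5, 15 → max 36
A2 regrets: 17, 0, 24, 24, 19 → max 24
A3 regrets: 0, 17, 0, 12, 11 → max 17
A4 regrets: 21, 24, 4, 0, 29 → max 29
A5 regrets: 33, 15, 0, 34, 0 → max 34
Smallest max regret = 17 → A3.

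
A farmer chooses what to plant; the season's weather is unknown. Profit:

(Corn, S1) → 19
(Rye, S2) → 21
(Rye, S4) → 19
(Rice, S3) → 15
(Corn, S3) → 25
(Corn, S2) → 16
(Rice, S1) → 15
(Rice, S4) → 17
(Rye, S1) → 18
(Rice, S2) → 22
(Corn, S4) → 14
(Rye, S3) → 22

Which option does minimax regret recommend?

Column bests: S1=19, S2=22, S3=25, S4=19.
Rice regrets: 4, 0, 10, 2 → max 10
Rye regrets: 1, 1, 3, 0 → max 3
Corn regrets: 0, 6, 0, 5 → max 6
Smallest max regret = 3 → Rye.

Rye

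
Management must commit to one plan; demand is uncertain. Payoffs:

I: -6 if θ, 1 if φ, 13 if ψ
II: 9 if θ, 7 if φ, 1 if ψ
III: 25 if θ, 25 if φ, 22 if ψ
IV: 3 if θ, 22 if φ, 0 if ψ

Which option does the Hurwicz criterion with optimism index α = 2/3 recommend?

I: 2/3·13 + 1/3·(-6) = 20/3
II: 2/3·9 + 1/3·1 = 19/3
III: 2/3·25 + 1/3·22 = 24
IV: 2/3·22 + 1/3·0 = 44/3
Highest Hurwicz score = 24 → III.

III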